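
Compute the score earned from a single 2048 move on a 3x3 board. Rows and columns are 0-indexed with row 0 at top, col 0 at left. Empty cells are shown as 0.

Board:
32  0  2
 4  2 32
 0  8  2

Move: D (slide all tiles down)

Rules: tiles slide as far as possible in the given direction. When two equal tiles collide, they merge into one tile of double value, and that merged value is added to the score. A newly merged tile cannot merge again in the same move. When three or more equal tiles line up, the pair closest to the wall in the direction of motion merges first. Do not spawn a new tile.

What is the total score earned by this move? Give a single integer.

Slide down:
col 0: [32, 4, 0] -> [0, 32, 4]  score +0 (running 0)
col 1: [0, 2, 8] -> [0, 2, 8]  score +0 (running 0)
col 2: [2, 32, 2] -> [2, 32, 2]  score +0 (running 0)
Board after move:
 0  0  2
32  2 32
 4  8  2

Answer: 0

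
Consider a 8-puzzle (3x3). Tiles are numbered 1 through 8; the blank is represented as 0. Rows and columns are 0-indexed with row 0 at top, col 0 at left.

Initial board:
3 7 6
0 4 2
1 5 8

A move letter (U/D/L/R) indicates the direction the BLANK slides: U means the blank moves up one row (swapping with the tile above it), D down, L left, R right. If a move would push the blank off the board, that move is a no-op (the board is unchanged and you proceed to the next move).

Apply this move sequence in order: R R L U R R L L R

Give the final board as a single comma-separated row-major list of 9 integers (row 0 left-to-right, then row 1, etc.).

Answer: 3, 0, 6, 4, 7, 2, 1, 5, 8

Derivation:
After move 1 (R):
3 7 6
4 0 2
1 5 8

After move 2 (R):
3 7 6
4 2 0
1 5 8

After move 3 (L):
3 7 6
4 0 2
1 5 8

After move 4 (U):
3 0 6
4 7 2
1 5 8

After move 5 (R):
3 6 0
4 7 2
1 5 8

After move 6 (R):
3 6 0
4 7 2
1 5 8

After move 7 (L):
3 0 6
4 7 2
1 5 8

After move 8 (L):
0 3 6
4 7 2
1 5 8

After move 9 (R):
3 0 6
4 7 2
1 5 8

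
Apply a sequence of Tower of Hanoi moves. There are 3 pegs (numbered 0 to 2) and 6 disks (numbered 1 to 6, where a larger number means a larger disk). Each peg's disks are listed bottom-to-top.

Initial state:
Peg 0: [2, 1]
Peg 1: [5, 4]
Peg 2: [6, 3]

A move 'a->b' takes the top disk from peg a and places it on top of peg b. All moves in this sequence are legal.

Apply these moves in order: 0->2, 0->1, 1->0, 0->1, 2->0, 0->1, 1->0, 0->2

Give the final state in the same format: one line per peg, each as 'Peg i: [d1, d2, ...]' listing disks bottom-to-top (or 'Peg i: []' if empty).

After move 1 (0->2):
Peg 0: [2]
Peg 1: [5, 4]
Peg 2: [6, 3, 1]

After move 2 (0->1):
Peg 0: []
Peg 1: [5, 4, 2]
Peg 2: [6, 3, 1]

After move 3 (1->0):
Peg 0: [2]
Peg 1: [5, 4]
Peg 2: [6, 3, 1]

After move 4 (0->1):
Peg 0: []
Peg 1: [5, 4, 2]
Peg 2: [6, 3, 1]

After move 5 (2->0):
Peg 0: [1]
Peg 1: [5, 4, 2]
Peg 2: [6, 3]

After move 6 (0->1):
Peg 0: []
Peg 1: [5, 4, 2, 1]
Peg 2: [6, 3]

After move 7 (1->0):
Peg 0: [1]
Peg 1: [5, 4, 2]
Peg 2: [6, 3]

After move 8 (0->2):
Peg 0: []
Peg 1: [5, 4, 2]
Peg 2: [6, 3, 1]

Answer: Peg 0: []
Peg 1: [5, 4, 2]
Peg 2: [6, 3, 1]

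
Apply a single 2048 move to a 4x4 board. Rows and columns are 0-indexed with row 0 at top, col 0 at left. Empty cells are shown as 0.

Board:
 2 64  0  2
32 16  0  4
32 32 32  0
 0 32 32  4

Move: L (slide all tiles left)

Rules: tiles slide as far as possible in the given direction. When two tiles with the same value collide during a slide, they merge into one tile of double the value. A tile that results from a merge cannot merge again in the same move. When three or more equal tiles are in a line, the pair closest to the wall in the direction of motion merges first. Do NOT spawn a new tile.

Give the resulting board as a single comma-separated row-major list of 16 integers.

Slide left:
row 0: [2, 64, 0, 2] -> [2, 64, 2, 0]
row 1: [32, 16, 0, 4] -> [32, 16, 4, 0]
row 2: [32, 32, 32, 0] -> [64, 32, 0, 0]
row 3: [0, 32, 32, 4] -> [64, 4, 0, 0]

Answer: 2, 64, 2, 0, 32, 16, 4, 0, 64, 32, 0, 0, 64, 4, 0, 0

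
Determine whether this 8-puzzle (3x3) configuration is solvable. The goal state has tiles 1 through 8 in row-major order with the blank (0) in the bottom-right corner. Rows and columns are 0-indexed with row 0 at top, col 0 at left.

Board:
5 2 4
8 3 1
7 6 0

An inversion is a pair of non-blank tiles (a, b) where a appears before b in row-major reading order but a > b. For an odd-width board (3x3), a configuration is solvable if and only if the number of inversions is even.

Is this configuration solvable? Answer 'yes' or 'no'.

Inversions (pairs i<j in row-major order where tile[i] > tile[j] > 0): 13
13 is odd, so the puzzle is not solvable.

Answer: no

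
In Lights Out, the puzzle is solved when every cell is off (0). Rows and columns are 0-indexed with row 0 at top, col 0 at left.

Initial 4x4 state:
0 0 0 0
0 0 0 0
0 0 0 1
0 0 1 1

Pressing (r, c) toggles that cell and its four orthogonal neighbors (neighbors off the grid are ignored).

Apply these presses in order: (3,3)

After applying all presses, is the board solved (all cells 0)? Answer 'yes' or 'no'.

After press 1 at (3,3):
0 0 0 0
0 0 0 0
0 0 0 0
0 0 0 0

Lights still on: 0

Answer: yes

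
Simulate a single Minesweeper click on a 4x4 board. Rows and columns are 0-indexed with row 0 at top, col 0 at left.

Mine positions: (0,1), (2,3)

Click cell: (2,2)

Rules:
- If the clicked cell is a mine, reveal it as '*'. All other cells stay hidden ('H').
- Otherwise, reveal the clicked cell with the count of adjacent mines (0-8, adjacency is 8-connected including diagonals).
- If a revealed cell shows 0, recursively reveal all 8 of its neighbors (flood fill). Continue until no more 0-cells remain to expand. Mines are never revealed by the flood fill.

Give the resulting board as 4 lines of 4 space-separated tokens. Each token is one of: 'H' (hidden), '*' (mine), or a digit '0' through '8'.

H H H H
H H H H
H H 1 H
H H H H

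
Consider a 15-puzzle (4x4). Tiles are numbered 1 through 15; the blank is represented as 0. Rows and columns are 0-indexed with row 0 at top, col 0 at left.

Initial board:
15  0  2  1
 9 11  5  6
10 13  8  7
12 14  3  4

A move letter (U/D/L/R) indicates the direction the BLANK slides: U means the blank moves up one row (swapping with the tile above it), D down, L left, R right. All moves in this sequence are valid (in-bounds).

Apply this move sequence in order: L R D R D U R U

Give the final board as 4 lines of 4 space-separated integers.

After move 1 (L):
 0 15  2  1
 9 11  5  6
10 13  8  7
12 14  3  4

After move 2 (R):
15  0  2  1
 9 11  5  6
10 13  8  7
12 14  3  4

After move 3 (D):
15 11  2  1
 9  0  5  6
10 13  8  7
12 14  3  4

After move 4 (R):
15 11  2  1
 9  5  0  6
10 13  8  7
12 14  3  4

After move 5 (D):
15 11  2  1
 9  5  8  6
10 13  0  7
12 14  3  4

After move 6 (U):
15 11  2  1
 9  5  0  6
10 13  8  7
12 14  3  4

After move 7 (R):
15 11  2  1
 9  5  6  0
10 13  8  7
12 14  3  4

After move 8 (U):
15 11  2  0
 9  5  6  1
10 13  8  7
12 14  3  4

Answer: 15 11  2  0
 9  5  6  1
10 13  8  7
12 14  3  4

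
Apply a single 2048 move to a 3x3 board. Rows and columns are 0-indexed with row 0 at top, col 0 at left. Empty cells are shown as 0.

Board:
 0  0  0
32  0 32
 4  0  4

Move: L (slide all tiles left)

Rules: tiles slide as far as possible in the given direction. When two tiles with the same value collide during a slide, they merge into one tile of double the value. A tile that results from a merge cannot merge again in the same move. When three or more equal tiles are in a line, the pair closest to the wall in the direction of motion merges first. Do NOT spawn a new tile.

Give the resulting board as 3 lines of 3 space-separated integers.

Answer:  0  0  0
64  0  0
 8  0  0

Derivation:
Slide left:
row 0: [0, 0, 0] -> [0, 0, 0]
row 1: [32, 0, 32] -> [64, 0, 0]
row 2: [4, 0, 4] -> [8, 0, 0]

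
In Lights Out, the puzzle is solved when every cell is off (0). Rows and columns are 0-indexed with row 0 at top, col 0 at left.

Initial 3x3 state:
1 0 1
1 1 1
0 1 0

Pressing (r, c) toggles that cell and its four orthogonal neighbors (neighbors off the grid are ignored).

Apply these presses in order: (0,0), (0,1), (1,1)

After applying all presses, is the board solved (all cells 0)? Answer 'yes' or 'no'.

Answer: no

Derivation:
After press 1 at (0,0):
0 1 1
0 1 1
0 1 0

After press 2 at (0,1):
1 0 0
0 0 1
0 1 0

After press 3 at (1,1):
1 1 0
1 1 0
0 0 0

Lights still on: 4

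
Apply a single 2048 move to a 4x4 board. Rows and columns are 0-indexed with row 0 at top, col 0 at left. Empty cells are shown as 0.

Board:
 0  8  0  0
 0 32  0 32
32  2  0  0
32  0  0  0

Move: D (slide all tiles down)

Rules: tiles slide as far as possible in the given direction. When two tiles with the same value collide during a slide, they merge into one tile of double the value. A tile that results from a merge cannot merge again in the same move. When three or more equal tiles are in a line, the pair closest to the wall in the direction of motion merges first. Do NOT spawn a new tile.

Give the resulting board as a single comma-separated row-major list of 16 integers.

Slide down:
col 0: [0, 0, 32, 32] -> [0, 0, 0, 64]
col 1: [8, 32, 2, 0] -> [0, 8, 32, 2]
col 2: [0, 0, 0, 0] -> [0, 0, 0, 0]
col 3: [0, 32, 0, 0] -> [0, 0, 0, 32]

Answer: 0, 0, 0, 0, 0, 8, 0, 0, 0, 32, 0, 0, 64, 2, 0, 32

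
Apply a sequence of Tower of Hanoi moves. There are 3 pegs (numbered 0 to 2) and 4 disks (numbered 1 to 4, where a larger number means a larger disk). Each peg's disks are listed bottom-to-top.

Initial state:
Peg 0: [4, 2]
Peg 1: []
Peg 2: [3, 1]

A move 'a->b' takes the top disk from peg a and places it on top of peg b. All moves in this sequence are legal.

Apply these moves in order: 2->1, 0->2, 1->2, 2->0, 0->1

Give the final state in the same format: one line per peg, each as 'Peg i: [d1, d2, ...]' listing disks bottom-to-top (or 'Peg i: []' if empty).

Answer: Peg 0: [4]
Peg 1: [1]
Peg 2: [3, 2]

Derivation:
After move 1 (2->1):
Peg 0: [4, 2]
Peg 1: [1]
Peg 2: [3]

After move 2 (0->2):
Peg 0: [4]
Peg 1: [1]
Peg 2: [3, 2]

After move 3 (1->2):
Peg 0: [4]
Peg 1: []
Peg 2: [3, 2, 1]

After move 4 (2->0):
Peg 0: [4, 1]
Peg 1: []
Peg 2: [3, 2]

After move 5 (0->1):
Peg 0: [4]
Peg 1: [1]
Peg 2: [3, 2]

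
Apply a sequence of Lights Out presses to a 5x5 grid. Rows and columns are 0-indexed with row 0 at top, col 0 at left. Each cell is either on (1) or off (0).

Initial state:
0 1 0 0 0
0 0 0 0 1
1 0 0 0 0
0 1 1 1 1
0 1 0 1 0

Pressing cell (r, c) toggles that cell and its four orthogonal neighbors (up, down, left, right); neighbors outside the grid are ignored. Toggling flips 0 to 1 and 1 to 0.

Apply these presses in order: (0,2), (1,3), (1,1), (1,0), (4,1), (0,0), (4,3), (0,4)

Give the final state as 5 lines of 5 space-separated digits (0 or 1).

After press 1 at (0,2):
0 0 1 1 0
0 0 1 0 1
1 0 0 0 0
0 1 1 1 1
0 1 0 1 0

After press 2 at (1,3):
0 0 1 0 0
0 0 0 1 0
1 0 0 1 0
0 1 1 1 1
0 1 0 1 0

After press 3 at (1,1):
0 1 1 0 0
1 1 1 1 0
1 1 0 1 0
0 1 1 1 1
0 1 0 1 0

After press 4 at (1,0):
1 1 1 0 0
0 0 1 1 0
0 1 0 1 0
0 1 1 1 1
0 1 0 1 0

After press 5 at (4,1):
1 1 1 0 0
0 0 1 1 0
0 1 0 1 0
0 0 1 1 1
1 0 1 1 0

After press 6 at (0,0):
0 0 1 0 0
1 0 1 1 0
0 1 0 1 0
0 0 1 1 1
1 0 1 1 0

After press 7 at (4,3):
0 0 1 0 0
1 0 1 1 0
0 1 0 1 0
0 0 1 0 1
1 0 0 0 1

After press 8 at (0,4):
0 0 1 1 1
1 0 1 1 1
0 1 0 1 0
0 0 1 0 1
1 0 0 0 1

Answer: 0 0 1 1 1
1 0 1 1 1
0 1 0 1 0
0 0 1 0 1
1 0 0 0 1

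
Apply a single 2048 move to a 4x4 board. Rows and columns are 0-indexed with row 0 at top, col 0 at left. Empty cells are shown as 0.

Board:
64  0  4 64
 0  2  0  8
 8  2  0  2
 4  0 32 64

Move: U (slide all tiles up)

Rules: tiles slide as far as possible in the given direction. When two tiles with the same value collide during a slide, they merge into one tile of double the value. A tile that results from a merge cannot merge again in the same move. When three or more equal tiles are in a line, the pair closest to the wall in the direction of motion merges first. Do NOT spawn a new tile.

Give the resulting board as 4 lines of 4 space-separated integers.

Answer: 64  4  4 64
 8  0 32  8
 4  0  0  2
 0  0  0 64

Derivation:
Slide up:
col 0: [64, 0, 8, 4] -> [64, 8, 4, 0]
col 1: [0, 2, 2, 0] -> [4, 0, 0, 0]
col 2: [4, 0, 0, 32] -> [4, 32, 0, 0]
col 3: [64, 8, 2, 64] -> [64, 8, 2, 64]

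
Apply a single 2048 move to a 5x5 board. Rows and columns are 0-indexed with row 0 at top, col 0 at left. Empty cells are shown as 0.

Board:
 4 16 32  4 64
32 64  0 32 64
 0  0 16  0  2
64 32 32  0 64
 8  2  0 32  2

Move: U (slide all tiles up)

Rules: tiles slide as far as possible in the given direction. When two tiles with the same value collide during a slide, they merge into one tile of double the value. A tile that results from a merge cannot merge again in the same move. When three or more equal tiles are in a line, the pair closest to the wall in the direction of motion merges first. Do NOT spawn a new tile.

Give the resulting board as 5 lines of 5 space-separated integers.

Slide up:
col 0: [4, 32, 0, 64, 8] -> [4, 32, 64, 8, 0]
col 1: [16, 64, 0, 32, 2] -> [16, 64, 32, 2, 0]
col 2: [32, 0, 16, 32, 0] -> [32, 16, 32, 0, 0]
col 3: [4, 32, 0, 0, 32] -> [4, 64, 0, 0, 0]
col 4: [64, 64, 2, 64, 2] -> [128, 2, 64, 2, 0]

Answer:   4  16  32   4 128
 32  64  16  64   2
 64  32  32   0  64
  8   2   0   0   2
  0   0   0   0   0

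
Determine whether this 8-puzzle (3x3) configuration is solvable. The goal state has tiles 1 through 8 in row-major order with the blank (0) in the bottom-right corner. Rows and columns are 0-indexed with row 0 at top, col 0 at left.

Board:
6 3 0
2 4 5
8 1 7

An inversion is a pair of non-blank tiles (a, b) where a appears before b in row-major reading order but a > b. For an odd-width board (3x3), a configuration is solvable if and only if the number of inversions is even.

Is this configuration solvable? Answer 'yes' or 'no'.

Inversions (pairs i<j in row-major order where tile[i] > tile[j] > 0): 12
12 is even, so the puzzle is solvable.

Answer: yes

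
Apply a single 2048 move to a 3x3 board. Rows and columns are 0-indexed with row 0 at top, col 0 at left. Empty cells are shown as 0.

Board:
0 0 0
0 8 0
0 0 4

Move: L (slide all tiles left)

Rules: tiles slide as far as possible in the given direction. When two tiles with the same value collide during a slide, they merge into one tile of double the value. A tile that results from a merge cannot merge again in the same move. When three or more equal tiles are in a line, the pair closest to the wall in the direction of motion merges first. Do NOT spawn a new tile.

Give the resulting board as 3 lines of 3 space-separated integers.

Slide left:
row 0: [0, 0, 0] -> [0, 0, 0]
row 1: [0, 8, 0] -> [8, 0, 0]
row 2: [0, 0, 4] -> [4, 0, 0]

Answer: 0 0 0
8 0 0
4 0 0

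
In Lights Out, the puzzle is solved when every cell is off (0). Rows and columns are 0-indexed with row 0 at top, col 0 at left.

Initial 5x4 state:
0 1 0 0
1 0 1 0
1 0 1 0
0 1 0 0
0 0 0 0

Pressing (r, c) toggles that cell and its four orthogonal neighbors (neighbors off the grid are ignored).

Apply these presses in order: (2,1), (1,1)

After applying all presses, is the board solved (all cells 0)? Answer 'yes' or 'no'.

After press 1 at (2,1):
0 1 0 0
1 1 1 0
0 1 0 0
0 0 0 0
0 0 0 0

After press 2 at (1,1):
0 0 0 0
0 0 0 0
0 0 0 0
0 0 0 0
0 0 0 0

Lights still on: 0

Answer: yes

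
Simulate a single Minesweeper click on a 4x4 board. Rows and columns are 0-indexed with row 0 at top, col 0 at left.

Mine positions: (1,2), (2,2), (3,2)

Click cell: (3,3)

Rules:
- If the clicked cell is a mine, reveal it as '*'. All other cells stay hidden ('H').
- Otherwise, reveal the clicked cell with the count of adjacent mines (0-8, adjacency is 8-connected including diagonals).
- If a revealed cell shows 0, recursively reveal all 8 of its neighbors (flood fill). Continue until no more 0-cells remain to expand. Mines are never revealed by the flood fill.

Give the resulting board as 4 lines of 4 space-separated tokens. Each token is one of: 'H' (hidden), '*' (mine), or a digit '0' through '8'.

H H H H
H H H H
H H H H
H H H 2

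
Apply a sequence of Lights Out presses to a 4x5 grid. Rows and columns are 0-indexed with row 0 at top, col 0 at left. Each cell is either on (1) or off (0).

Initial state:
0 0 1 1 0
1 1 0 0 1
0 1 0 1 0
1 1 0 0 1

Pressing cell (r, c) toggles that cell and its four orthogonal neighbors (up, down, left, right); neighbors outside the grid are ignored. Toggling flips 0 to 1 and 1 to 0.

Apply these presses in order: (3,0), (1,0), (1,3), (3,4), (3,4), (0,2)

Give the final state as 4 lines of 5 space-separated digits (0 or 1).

After press 1 at (3,0):
0 0 1 1 0
1 1 0 0 1
1 1 0 1 0
0 0 0 0 1

After press 2 at (1,0):
1 0 1 1 0
0 0 0 0 1
0 1 0 1 0
0 0 0 0 1

After press 3 at (1,3):
1 0 1 0 0
0 0 1 1 0
0 1 0 0 0
0 0 0 0 1

After press 4 at (3,4):
1 0 1 0 0
0 0 1 1 0
0 1 0 0 1
0 0 0 1 0

After press 5 at (3,4):
1 0 1 0 0
0 0 1 1 0
0 1 0 0 0
0 0 0 0 1

After press 6 at (0,2):
1 1 0 1 0
0 0 0 1 0
0 1 0 0 0
0 0 0 0 1

Answer: 1 1 0 1 0
0 0 0 1 0
0 1 0 0 0
0 0 0 0 1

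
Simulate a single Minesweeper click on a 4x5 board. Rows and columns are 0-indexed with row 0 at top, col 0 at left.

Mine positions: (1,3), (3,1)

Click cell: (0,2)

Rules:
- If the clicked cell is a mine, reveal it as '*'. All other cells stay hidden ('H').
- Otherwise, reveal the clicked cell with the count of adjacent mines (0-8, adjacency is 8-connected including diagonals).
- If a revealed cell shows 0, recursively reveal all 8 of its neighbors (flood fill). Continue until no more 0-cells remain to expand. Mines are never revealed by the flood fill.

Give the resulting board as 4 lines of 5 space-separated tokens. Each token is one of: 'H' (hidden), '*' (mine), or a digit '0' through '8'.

H H 1 H H
H H H H H
H H H H H
H H H H H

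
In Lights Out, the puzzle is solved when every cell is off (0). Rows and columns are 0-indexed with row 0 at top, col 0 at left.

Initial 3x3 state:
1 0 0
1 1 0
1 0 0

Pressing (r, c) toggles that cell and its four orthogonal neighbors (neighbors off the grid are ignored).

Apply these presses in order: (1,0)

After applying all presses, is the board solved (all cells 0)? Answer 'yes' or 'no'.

After press 1 at (1,0):
0 0 0
0 0 0
0 0 0

Lights still on: 0

Answer: yes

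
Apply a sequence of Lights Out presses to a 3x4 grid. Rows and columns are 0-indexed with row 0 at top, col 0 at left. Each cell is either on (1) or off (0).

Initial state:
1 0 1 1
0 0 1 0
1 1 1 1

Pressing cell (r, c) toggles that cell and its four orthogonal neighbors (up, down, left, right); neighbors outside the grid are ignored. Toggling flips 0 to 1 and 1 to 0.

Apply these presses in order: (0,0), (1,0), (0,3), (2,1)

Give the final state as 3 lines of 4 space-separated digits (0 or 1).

Answer: 1 1 0 0
0 0 1 1
1 0 0 1

Derivation:
After press 1 at (0,0):
0 1 1 1
1 0 1 0
1 1 1 1

After press 2 at (1,0):
1 1 1 1
0 1 1 0
0 1 1 1

After press 3 at (0,3):
1 1 0 0
0 1 1 1
0 1 1 1

After press 4 at (2,1):
1 1 0 0
0 0 1 1
1 0 0 1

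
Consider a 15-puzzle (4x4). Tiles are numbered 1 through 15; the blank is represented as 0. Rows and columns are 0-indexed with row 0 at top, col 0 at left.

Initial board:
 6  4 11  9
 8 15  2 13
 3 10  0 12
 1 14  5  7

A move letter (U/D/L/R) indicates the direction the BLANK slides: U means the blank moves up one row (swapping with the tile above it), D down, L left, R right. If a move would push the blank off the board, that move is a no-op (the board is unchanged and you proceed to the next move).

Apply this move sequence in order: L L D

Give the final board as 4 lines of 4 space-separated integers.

Answer:  6  4 11  9
 8 15  2 13
 1  3 10 12
 0 14  5  7

Derivation:
After move 1 (L):
 6  4 11  9
 8 15  2 13
 3  0 10 12
 1 14  5  7

After move 2 (L):
 6  4 11  9
 8 15  2 13
 0  3 10 12
 1 14  5  7

After move 3 (D):
 6  4 11  9
 8 15  2 13
 1  3 10 12
 0 14  5  7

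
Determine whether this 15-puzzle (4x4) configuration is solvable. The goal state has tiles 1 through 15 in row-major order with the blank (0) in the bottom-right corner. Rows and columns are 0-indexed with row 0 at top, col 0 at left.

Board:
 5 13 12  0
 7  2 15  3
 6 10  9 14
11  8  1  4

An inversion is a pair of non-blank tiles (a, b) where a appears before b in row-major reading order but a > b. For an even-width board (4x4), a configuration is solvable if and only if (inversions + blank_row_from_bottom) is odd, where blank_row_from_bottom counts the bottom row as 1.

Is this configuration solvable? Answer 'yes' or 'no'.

Inversions: 59
Blank is in row 0 (0-indexed from top), which is row 4 counting from the bottom (bottom = 1).
59 + 4 = 63, which is odd, so the puzzle is solvable.

Answer: yes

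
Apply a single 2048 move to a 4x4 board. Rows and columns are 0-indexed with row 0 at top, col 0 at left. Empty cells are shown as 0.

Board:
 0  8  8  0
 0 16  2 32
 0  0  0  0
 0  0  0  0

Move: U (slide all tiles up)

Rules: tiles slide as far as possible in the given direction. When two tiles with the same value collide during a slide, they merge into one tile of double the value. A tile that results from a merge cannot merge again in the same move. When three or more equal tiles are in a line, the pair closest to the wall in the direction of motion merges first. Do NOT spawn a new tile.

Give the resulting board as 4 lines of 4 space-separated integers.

Answer:  0  8  8 32
 0 16  2  0
 0  0  0  0
 0  0  0  0

Derivation:
Slide up:
col 0: [0, 0, 0, 0] -> [0, 0, 0, 0]
col 1: [8, 16, 0, 0] -> [8, 16, 0, 0]
col 2: [8, 2, 0, 0] -> [8, 2, 0, 0]
col 3: [0, 32, 0, 0] -> [32, 0, 0, 0]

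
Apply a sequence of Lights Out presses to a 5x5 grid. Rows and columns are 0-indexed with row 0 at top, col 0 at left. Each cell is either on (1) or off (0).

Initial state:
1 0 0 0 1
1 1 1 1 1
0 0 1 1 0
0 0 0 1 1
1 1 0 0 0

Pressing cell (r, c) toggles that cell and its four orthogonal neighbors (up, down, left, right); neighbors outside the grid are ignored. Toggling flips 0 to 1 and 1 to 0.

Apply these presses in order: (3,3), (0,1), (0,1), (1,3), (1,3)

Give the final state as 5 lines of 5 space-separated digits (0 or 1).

After press 1 at (3,3):
1 0 0 0 1
1 1 1 1 1
0 0 1 0 0
0 0 1 0 0
1 1 0 1 0

After press 2 at (0,1):
0 1 1 0 1
1 0 1 1 1
0 0 1 0 0
0 0 1 0 0
1 1 0 1 0

After press 3 at (0,1):
1 0 0 0 1
1 1 1 1 1
0 0 1 0 0
0 0 1 0 0
1 1 0 1 0

After press 4 at (1,3):
1 0 0 1 1
1 1 0 0 0
0 0 1 1 0
0 0 1 0 0
1 1 0 1 0

After press 5 at (1,3):
1 0 0 0 1
1 1 1 1 1
0 0 1 0 0
0 0 1 0 0
1 1 0 1 0

Answer: 1 0 0 0 1
1 1 1 1 1
0 0 1 0 0
0 0 1 0 0
1 1 0 1 0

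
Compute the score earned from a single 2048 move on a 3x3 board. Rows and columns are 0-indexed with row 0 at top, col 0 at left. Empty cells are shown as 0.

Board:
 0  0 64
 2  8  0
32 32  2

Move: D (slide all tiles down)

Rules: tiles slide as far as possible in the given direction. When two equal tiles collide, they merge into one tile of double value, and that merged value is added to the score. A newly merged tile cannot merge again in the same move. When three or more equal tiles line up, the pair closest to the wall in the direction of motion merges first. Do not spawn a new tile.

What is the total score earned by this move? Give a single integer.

Slide down:
col 0: [0, 2, 32] -> [0, 2, 32]  score +0 (running 0)
col 1: [0, 8, 32] -> [0, 8, 32]  score +0 (running 0)
col 2: [64, 0, 2] -> [0, 64, 2]  score +0 (running 0)
Board after move:
 0  0  0
 2  8 64
32 32  2

Answer: 0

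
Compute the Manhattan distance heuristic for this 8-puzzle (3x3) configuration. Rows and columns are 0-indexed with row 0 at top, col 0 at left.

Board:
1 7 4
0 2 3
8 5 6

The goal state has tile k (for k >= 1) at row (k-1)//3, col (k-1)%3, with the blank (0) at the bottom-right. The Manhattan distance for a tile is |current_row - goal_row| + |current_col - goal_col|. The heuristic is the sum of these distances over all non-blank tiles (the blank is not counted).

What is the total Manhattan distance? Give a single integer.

Tile 1: at (0,0), goal (0,0), distance |0-0|+|0-0| = 0
Tile 7: at (0,1), goal (2,0), distance |0-2|+|1-0| = 3
Tile 4: at (0,2), goal (1,0), distance |0-1|+|2-0| = 3
Tile 2: at (1,1), goal (0,1), distance |1-0|+|1-1| = 1
Tile 3: at (1,2), goal (0,2), distance |1-0|+|2-2| = 1
Tile 8: at (2,0), goal (2,1), distance |2-2|+|0-1| = 1
Tile 5: at (2,1), goal (1,1), distance |2-1|+|1-1| = 1
Tile 6: at (2,2), goal (1,2), distance |2-1|+|2-2| = 1
Sum: 0 + 3 + 3 + 1 + 1 + 1 + 1 + 1 = 11

Answer: 11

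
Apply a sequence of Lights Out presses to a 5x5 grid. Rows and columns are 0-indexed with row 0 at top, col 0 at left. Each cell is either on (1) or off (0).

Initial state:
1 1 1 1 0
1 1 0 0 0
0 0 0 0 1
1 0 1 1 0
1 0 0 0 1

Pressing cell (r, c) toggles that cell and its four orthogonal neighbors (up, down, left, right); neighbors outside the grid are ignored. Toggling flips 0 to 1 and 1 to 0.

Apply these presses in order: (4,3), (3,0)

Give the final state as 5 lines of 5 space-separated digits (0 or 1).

Answer: 1 1 1 1 0
1 1 0 0 0
1 0 0 0 1
0 1 1 0 0
0 0 1 1 0

Derivation:
After press 1 at (4,3):
1 1 1 1 0
1 1 0 0 0
0 0 0 0 1
1 0 1 0 0
1 0 1 1 0

After press 2 at (3,0):
1 1 1 1 0
1 1 0 0 0
1 0 0 0 1
0 1 1 0 0
0 0 1 1 0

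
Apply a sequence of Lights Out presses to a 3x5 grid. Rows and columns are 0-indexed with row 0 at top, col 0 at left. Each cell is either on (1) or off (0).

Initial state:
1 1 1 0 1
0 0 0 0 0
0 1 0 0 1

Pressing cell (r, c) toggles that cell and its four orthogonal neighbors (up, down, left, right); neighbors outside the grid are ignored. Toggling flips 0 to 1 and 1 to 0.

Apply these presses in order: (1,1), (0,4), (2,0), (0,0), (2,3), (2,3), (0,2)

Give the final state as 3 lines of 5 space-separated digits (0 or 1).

After press 1 at (1,1):
1 0 1 0 1
1 1 1 0 0
0 0 0 0 1

After press 2 at (0,4):
1 0 1 1 0
1 1 1 0 1
0 0 0 0 1

After press 3 at (2,0):
1 0 1 1 0
0 1 1 0 1
1 1 0 0 1

After press 4 at (0,0):
0 1 1 1 0
1 1 1 0 1
1 1 0 0 1

After press 5 at (2,3):
0 1 1 1 0
1 1 1 1 1
1 1 1 1 0

After press 6 at (2,3):
0 1 1 1 0
1 1 1 0 1
1 1 0 0 1

After press 7 at (0,2):
0 0 0 0 0
1 1 0 0 1
1 1 0 0 1

Answer: 0 0 0 0 0
1 1 0 0 1
1 1 0 0 1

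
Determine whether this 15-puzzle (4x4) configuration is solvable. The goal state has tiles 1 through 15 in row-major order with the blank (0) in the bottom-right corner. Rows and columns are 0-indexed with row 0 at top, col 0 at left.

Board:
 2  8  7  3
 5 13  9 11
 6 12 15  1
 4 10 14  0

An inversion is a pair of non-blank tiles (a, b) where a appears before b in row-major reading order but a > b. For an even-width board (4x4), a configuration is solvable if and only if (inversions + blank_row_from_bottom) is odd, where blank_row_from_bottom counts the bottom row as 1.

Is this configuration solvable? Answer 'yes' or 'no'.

Answer: yes

Derivation:
Inversions: 38
Blank is in row 3 (0-indexed from top), which is row 1 counting from the bottom (bottom = 1).
38 + 1 = 39, which is odd, so the puzzle is solvable.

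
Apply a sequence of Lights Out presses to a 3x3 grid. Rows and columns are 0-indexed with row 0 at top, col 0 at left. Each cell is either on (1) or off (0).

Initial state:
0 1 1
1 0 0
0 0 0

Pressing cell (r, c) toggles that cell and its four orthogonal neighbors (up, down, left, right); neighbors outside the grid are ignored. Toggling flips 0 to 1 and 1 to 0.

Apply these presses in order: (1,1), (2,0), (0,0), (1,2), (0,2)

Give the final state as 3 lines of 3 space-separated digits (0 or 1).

After press 1 at (1,1):
0 0 1
0 1 1
0 1 0

After press 2 at (2,0):
0 0 1
1 1 1
1 0 0

After press 3 at (0,0):
1 1 1
0 1 1
1 0 0

After press 4 at (1,2):
1 1 0
0 0 0
1 0 1

After press 5 at (0,2):
1 0 1
0 0 1
1 0 1

Answer: 1 0 1
0 0 1
1 0 1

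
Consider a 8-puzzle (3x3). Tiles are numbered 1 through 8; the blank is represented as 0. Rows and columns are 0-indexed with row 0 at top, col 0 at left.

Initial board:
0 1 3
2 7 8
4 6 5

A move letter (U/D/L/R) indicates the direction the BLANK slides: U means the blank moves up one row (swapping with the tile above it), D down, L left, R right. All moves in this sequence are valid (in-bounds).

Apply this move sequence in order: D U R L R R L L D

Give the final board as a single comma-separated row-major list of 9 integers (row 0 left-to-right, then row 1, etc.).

Answer: 2, 1, 3, 0, 7, 8, 4, 6, 5

Derivation:
After move 1 (D):
2 1 3
0 7 8
4 6 5

After move 2 (U):
0 1 3
2 7 8
4 6 5

After move 3 (R):
1 0 3
2 7 8
4 6 5

After move 4 (L):
0 1 3
2 7 8
4 6 5

After move 5 (R):
1 0 3
2 7 8
4 6 5

After move 6 (R):
1 3 0
2 7 8
4 6 5

After move 7 (L):
1 0 3
2 7 8
4 6 5

After move 8 (L):
0 1 3
2 7 8
4 6 5

After move 9 (D):
2 1 3
0 7 8
4 6 5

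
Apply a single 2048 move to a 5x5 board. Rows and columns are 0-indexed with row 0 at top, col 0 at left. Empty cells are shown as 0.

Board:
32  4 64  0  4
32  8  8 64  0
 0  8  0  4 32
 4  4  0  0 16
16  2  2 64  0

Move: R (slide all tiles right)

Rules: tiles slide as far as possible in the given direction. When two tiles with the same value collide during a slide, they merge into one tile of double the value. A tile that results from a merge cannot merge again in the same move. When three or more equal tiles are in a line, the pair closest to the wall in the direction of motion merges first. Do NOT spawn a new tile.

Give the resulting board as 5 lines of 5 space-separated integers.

Slide right:
row 0: [32, 4, 64, 0, 4] -> [0, 32, 4, 64, 4]
row 1: [32, 8, 8, 64, 0] -> [0, 0, 32, 16, 64]
row 2: [0, 8, 0, 4, 32] -> [0, 0, 8, 4, 32]
row 3: [4, 4, 0, 0, 16] -> [0, 0, 0, 8, 16]
row 4: [16, 2, 2, 64, 0] -> [0, 0, 16, 4, 64]

Answer:  0 32  4 64  4
 0  0 32 16 64
 0  0  8  4 32
 0  0  0  8 16
 0  0 16  4 64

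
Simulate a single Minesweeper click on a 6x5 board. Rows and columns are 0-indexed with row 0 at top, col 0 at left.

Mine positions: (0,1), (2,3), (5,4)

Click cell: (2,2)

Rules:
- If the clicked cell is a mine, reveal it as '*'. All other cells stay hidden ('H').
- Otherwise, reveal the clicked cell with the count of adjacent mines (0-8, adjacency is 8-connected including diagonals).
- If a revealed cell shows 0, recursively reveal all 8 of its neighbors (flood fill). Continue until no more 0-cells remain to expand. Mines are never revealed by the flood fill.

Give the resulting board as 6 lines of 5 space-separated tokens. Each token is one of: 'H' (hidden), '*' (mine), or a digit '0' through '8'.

H H H H H
H H H H H
H H 1 H H
H H H H H
H H H H H
H H H H H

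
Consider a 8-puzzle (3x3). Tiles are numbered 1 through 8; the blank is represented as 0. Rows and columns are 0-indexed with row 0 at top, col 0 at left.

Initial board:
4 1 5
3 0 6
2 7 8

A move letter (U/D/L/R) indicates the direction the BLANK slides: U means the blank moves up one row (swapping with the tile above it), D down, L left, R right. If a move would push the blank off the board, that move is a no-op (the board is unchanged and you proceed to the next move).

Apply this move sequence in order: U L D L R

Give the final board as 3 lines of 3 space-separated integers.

After move 1 (U):
4 0 5
3 1 6
2 7 8

After move 2 (L):
0 4 5
3 1 6
2 7 8

After move 3 (D):
3 4 5
0 1 6
2 7 8

After move 4 (L):
3 4 5
0 1 6
2 7 8

After move 5 (R):
3 4 5
1 0 6
2 7 8

Answer: 3 4 5
1 0 6
2 7 8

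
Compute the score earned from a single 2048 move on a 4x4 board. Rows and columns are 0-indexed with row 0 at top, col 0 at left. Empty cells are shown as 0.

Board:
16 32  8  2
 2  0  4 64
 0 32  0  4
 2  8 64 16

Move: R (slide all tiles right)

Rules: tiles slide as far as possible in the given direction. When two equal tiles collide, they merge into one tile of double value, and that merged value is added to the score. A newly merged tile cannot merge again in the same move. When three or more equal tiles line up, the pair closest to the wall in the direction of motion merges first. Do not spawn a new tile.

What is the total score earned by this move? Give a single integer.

Answer: 0

Derivation:
Slide right:
row 0: [16, 32, 8, 2] -> [16, 32, 8, 2]  score +0 (running 0)
row 1: [2, 0, 4, 64] -> [0, 2, 4, 64]  score +0 (running 0)
row 2: [0, 32, 0, 4] -> [0, 0, 32, 4]  score +0 (running 0)
row 3: [2, 8, 64, 16] -> [2, 8, 64, 16]  score +0 (running 0)
Board after move:
16 32  8  2
 0  2  4 64
 0  0 32  4
 2  8 64 16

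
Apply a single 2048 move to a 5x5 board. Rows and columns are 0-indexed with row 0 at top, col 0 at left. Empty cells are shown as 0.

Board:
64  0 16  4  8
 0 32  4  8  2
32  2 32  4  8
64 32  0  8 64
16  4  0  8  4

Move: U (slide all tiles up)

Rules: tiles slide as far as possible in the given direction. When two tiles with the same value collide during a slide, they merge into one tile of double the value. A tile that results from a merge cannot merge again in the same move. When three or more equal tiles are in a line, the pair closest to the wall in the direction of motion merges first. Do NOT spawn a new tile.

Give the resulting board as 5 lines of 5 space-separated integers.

Slide up:
col 0: [64, 0, 32, 64, 16] -> [64, 32, 64, 16, 0]
col 1: [0, 32, 2, 32, 4] -> [32, 2, 32, 4, 0]
col 2: [16, 4, 32, 0, 0] -> [16, 4, 32, 0, 0]
col 3: [4, 8, 4, 8, 8] -> [4, 8, 4, 16, 0]
col 4: [8, 2, 8, 64, 4] -> [8, 2, 8, 64, 4]

Answer: 64 32 16  4  8
32  2  4  8  2
64 32 32  4  8
16  4  0 16 64
 0  0  0  0  4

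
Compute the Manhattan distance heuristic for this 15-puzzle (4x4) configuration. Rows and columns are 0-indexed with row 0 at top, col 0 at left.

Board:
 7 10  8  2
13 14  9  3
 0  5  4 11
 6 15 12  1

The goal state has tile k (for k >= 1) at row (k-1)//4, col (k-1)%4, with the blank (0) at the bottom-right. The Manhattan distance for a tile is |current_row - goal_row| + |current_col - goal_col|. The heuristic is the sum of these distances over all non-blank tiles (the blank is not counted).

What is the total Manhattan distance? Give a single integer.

Tile 7: (0,0)->(1,2) = 3
Tile 10: (0,1)->(2,1) = 2
Tile 8: (0,2)->(1,3) = 2
Tile 2: (0,3)->(0,1) = 2
Tile 13: (1,0)->(3,0) = 2
Tile 14: (1,1)->(3,1) = 2
Tile 9: (1,2)->(2,0) = 3
Tile 3: (1,3)->(0,2) = 2
Tile 5: (2,1)->(1,0) = 2
Tile 4: (2,2)->(0,3) = 3
Tile 11: (2,3)->(2,2) = 1
Tile 6: (3,0)->(1,1) = 3
Tile 15: (3,1)->(3,2) = 1
Tile 12: (3,2)->(2,3) = 2
Tile 1: (3,3)->(0,0) = 6
Sum: 3 + 2 + 2 + 2 + 2 + 2 + 3 + 2 + 2 + 3 + 1 + 3 + 1 + 2 + 6 = 36

Answer: 36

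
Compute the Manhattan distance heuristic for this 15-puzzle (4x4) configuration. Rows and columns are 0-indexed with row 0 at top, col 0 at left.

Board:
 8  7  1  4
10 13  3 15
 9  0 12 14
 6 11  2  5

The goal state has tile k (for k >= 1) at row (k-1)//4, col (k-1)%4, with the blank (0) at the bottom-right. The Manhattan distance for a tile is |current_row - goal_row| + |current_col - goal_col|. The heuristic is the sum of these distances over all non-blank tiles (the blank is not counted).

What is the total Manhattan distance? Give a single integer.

Tile 8: at (0,0), goal (1,3), distance |0-1|+|0-3| = 4
Tile 7: at (0,1), goal (1,2), distance |0-1|+|1-2| = 2
Tile 1: at (0,2), goal (0,0), distance |0-0|+|2-0| = 2
Tile 4: at (0,3), goal (0,3), distance |0-0|+|3-3| = 0
Tile 10: at (1,0), goal (2,1), distance |1-2|+|0-1| = 2
Tile 13: at (1,1), goal (3,0), distance |1-3|+|1-0| = 3
Tile 3: at (1,2), goal (0,2), distance |1-0|+|2-2| = 1
Tile 15: at (1,3), goal (3,2), distance |1-3|+|3-2| = 3
Tile 9: at (2,0), goal (2,0), distance |2-2|+|0-0| = 0
Tile 12: at (2,2), goal (2,3), distance |2-2|+|2-3| = 1
Tile 14: at (2,3), goal (3,1), distance |2-3|+|3-1| = 3
Tile 6: at (3,0), goal (1,1), distance |3-1|+|0-1| = 3
Tile 11: at (3,1), goal (2,2), distance |3-2|+|1-2| = 2
Tile 2: at (3,2), goal (0,1), distance |3-0|+|2-1| = 4
Tile 5: at (3,3), goal (1,0), distance |3-1|+|3-0| = 5
Sum: 4 + 2 + 2 + 0 + 2 + 3 + 1 + 3 + 0 + 1 + 3 + 3 + 2 + 4 + 5 = 35

Answer: 35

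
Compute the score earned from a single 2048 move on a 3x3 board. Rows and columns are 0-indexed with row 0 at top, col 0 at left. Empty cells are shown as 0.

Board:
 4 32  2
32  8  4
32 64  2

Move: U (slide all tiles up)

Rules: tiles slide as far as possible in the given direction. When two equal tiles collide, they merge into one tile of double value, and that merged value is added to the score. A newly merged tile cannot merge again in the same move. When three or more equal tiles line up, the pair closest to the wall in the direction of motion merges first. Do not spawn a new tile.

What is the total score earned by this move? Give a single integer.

Answer: 64

Derivation:
Slide up:
col 0: [4, 32, 32] -> [4, 64, 0]  score +64 (running 64)
col 1: [32, 8, 64] -> [32, 8, 64]  score +0 (running 64)
col 2: [2, 4, 2] -> [2, 4, 2]  score +0 (running 64)
Board after move:
 4 32  2
64  8  4
 0 64  2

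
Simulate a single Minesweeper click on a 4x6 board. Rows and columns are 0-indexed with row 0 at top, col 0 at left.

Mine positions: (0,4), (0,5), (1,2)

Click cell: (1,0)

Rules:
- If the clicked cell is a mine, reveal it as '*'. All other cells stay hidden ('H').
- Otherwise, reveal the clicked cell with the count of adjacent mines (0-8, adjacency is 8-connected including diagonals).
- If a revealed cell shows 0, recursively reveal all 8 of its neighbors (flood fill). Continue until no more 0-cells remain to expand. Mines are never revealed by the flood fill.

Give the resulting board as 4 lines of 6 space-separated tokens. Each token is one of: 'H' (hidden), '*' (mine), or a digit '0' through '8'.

0 1 H H H H
0 1 H 2 2 2
0 1 1 1 0 0
0 0 0 0 0 0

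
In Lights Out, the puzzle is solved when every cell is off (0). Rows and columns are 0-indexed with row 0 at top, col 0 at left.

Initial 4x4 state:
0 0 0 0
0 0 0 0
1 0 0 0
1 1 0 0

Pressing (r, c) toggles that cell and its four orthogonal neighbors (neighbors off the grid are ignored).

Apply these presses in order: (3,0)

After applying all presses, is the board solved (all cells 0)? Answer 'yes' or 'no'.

After press 1 at (3,0):
0 0 0 0
0 0 0 0
0 0 0 0
0 0 0 0

Lights still on: 0

Answer: yes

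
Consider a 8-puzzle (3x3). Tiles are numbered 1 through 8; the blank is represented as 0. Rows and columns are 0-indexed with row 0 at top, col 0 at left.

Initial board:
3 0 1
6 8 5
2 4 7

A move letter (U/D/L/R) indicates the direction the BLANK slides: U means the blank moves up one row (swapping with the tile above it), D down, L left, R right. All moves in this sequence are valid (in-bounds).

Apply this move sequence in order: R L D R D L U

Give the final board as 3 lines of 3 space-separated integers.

After move 1 (R):
3 1 0
6 8 5
2 4 7

After move 2 (L):
3 0 1
6 8 5
2 4 7

After move 3 (D):
3 8 1
6 0 5
2 4 7

After move 4 (R):
3 8 1
6 5 0
2 4 7

After move 5 (D):
3 8 1
6 5 7
2 4 0

After move 6 (L):
3 8 1
6 5 7
2 0 4

After move 7 (U):
3 8 1
6 0 7
2 5 4

Answer: 3 8 1
6 0 7
2 5 4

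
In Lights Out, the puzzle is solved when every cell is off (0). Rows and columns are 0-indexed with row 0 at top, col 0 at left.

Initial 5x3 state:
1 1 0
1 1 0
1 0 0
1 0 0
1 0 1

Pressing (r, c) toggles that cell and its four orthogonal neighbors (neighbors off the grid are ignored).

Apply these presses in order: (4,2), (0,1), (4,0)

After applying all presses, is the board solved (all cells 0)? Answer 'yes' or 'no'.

Answer: no

Derivation:
After press 1 at (4,2):
1 1 0
1 1 0
1 0 0
1 0 1
1 1 0

After press 2 at (0,1):
0 0 1
1 0 0
1 0 0
1 0 1
1 1 0

After press 3 at (4,0):
0 0 1
1 0 0
1 0 0
0 0 1
0 0 0

Lights still on: 4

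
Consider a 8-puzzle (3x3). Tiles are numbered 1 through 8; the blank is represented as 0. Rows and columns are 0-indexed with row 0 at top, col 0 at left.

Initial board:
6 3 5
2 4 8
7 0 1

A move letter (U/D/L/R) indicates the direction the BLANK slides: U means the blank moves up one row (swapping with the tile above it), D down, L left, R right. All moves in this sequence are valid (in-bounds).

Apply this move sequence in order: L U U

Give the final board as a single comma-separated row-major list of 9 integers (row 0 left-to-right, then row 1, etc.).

After move 1 (L):
6 3 5
2 4 8
0 7 1

After move 2 (U):
6 3 5
0 4 8
2 7 1

After move 3 (U):
0 3 5
6 4 8
2 7 1

Answer: 0, 3, 5, 6, 4, 8, 2, 7, 1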